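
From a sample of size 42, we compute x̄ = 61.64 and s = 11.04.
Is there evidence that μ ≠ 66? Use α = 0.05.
One-sample t-test:
H₀: μ = 66
H₁: μ ≠ 66
df = n - 1 = 41
t = (x̄ - μ₀) / (s/√n) = (61.64 - 66) / (11.04/√42) = -2.559
p-value = 0.0143

Since p-value < α = 0.05, we reject H₀.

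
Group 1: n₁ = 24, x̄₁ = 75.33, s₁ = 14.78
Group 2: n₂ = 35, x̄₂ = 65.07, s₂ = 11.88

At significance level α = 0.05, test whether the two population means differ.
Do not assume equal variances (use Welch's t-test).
Welch's two-sample t-test:
H₀: μ₁ = μ₂
H₁: μ₁ ≠ μ₂
s₁²/n₁ = 14.78²/24 = 9.1020,  s₂²/n₂ = 11.88²/35 = 4.0324
SE = √(s₁²/n₁ + s₂²/n₂) = √(9.1020 + 4.0324) = 3.6241
df (Welch-Satterthwaite) = (s₁²/n₁ + s₂²/n₂)² / [(s₁²/n₁)²/(n₁-1) + (s₂²/n₂)²/(n₂-1)] ≈ 42.28
t = (x̄₁ - x̄₂) / SE = (75.33 - 65.07) / 3.6241 = 10.26 / 3.6241 = 2.831
p-value = 0.0071

Since p-value < α = 0.05, we reject H₀.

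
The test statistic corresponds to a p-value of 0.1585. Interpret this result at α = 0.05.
Since p = 0.1585 > α = 0.05, fail to reject H₀.
There is insufficient evidence to reject the null hypothesis; the result is not statistically significant at the 0.05 level.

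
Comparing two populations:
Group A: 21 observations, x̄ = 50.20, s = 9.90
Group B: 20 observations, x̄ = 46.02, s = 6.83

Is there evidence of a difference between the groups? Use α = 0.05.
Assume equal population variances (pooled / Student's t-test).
Student's two-sample t-test (equal variances):
H₀: μ₁ = μ₂
H₁: μ₁ ≠ μ₂
df = n₁ + n₂ - 2 = 39
Pooled variance s_p² = [(n₁-1)s₁² + (n₂-1)s₂²] / (n₁ + n₂ - 2) = [(20)(9.90²) + (19)(6.83²)] / 39 = 72.9879
SE = √(s_p²(1/n₁ + 1/n₂)) = √(72.9879 × (1/21 + 1/20)) = 2.6693
t = (x̄₁ - x̄₂) / SE = (50.20 - 46.02) / 2.6693 = 4.18 / 2.6693 = 1.566
p-value = 0.1254

Since p-value > α = 0.05, we fail to reject H₀.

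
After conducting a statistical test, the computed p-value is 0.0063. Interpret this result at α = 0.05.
Since p = 0.0063 < α = 0.05, reject H₀.
There is sufficient evidence to reject the null hypothesis; the result is statistically significant at the 0.05 level.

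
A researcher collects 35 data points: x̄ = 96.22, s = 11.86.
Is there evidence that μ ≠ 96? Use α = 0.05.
One-sample t-test:
H₀: μ = 96
H₁: μ ≠ 96
df = n - 1 = 34
t = (x̄ - μ₀) / (s/√n) = (96.22 - 96) / (11.86/√35) = 0.110
p-value = 0.9133

Since p-value > α = 0.05, we fail to reject H₀.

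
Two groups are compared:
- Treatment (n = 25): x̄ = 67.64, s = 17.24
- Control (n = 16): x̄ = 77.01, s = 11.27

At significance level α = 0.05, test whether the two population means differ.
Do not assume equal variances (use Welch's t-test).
Welch's two-sample t-test:
H₀: μ₁ = μ₂
H₁: μ₁ ≠ μ₂
s₁²/n₁ = 17.24²/25 = 11.8887,  s₂²/n₂ = 11.27²/16 = 7.9383
SE = √(s₁²/n₁ + s₂²/n₂) = √(11.8887 + 7.9383) = 4.4528
df (Welch-Satterthwaite) = (s₁²/n₁ + s₂²/n₂)² / [(s₁²/n₁)²/(n₁-1) + (s₂²/n₂)²/(n₂-1)] ≈ 38.96
t = (x̄₁ - x̄₂) / SE = (67.64 - 77.01) / 4.4528 = -9.37 / 4.4528 = -2.104
p-value = 0.0419

Since p-value < α = 0.05, we reject H₀.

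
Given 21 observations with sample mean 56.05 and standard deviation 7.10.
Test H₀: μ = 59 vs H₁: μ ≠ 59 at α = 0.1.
One-sample t-test:
H₀: μ = 59
H₁: μ ≠ 59
df = n - 1 = 20
t = (x̄ - μ₀) / (s/√n) = (56.05 - 59) / (7.10/√21) = -1.904
p-value = 0.0714

Since p-value < α = 0.1, we reject H₀.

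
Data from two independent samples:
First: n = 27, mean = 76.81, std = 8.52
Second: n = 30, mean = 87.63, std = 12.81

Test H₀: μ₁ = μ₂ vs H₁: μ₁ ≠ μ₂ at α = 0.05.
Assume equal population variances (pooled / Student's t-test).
Student's two-sample t-test (equal variances):
H₀: μ₁ = μ₂
H₁: μ₁ ≠ μ₂
df = n₁ + n₂ - 2 = 55
Pooled variance s_p² = [(n₁-1)s₁² + (n₂-1)s₂²] / (n₁ + n₂ - 2) = [(26)(8.52²) + (29)(12.81²)] / 55 = 120.8389
SE = √(s_p²(1/n₁ + 1/n₂)) = √(120.8389 × (1/27 + 1/30)) = 2.9161
t = (x̄₁ - x̄₂) / SE = (76.81 - 87.63) / 2.9161 = -10.82 / 2.9161 = -3.710
p-value = 0.0005

Since p-value < α = 0.05, we reject H₀.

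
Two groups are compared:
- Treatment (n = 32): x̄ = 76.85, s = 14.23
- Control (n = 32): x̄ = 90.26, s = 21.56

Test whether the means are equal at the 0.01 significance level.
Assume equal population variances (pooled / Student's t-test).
Student's two-sample t-test (equal variances):
H₀: μ₁ = μ₂
H₁: μ₁ ≠ μ₂
df = n₁ + n₂ - 2 = 62
Pooled variance s_p² = [(n₁-1)s₁² + (n₂-1)s₂²] / (n₁ + n₂ - 2) = [(31)(14.23²) + (31)(21.56²)] / 62 = 333.6632
SE = √(s_p²(1/n₁ + 1/n₂)) = √(333.6632 × (1/32 + 1/32)) = 4.5666
t = (x̄₁ - x̄₂) / SE = (76.85 - 90.26) / 4.5666 = -13.41 / 4.5666 = -2.937
p-value = 0.0047

Since p-value < α = 0.01, we reject H₀.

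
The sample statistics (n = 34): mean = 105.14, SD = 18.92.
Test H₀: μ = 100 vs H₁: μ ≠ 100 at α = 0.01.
One-sample t-test:
H₀: μ = 100
H₁: μ ≠ 100
df = n - 1 = 33
t = (x̄ - μ₀) / (s/√n) = (105.14 - 100) / (18.92/√34) = 1.584
p-value = 0.1227

Since p-value > α = 0.01, we fail to reject H₀.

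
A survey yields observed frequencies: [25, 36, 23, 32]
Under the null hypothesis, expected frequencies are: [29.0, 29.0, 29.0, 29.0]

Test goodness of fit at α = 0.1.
Chi-square goodness of fit test:
H₀: observed counts match expected distribution
H₁: observed counts differ from expected distribution
df = k - 1 = 3
χ² = Σ(O - E)²/E
   = (25 - 29.0)²/29.0 + (36 - 29.0)²/29.0 + (23 - 29.0)²/29.0 + (32 - 29.0)²/29.0
   = 0.552 + 1.690 + 1.241 + 0.310
   = 3.79
p-value = 0.2847

Since p-value > α = 0.1, we fail to reject H₀.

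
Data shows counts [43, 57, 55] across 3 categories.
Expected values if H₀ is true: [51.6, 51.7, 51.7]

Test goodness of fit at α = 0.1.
Chi-square goodness of fit test:
H₀: observed counts match expected distribution
H₁: observed counts differ from expected distribution
df = k - 1 = 2
χ² = Σ(O - E)²/E
   = (43 - 51.6)²/51.6 + (57 - 51.7)²/51.7 + (55 - 51.7)²/51.7
   = 1.433 + 0.543 + 0.211
   = 2.19
p-value = 0.3350

Since p-value > α = 0.1, we fail to reject H₀.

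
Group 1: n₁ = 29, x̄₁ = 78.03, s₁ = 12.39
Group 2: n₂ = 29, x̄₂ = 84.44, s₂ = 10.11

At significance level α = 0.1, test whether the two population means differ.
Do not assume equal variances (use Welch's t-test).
Welch's two-sample t-test:
H₀: μ₁ = μ₂
H₁: μ₁ ≠ μ₂
s₁²/n₁ = 12.39²/29 = 5.2935,  s₂²/n₂ = 10.11²/29 = 3.5246
SE = √(s₁²/n₁ + s₂²/n₂) = √(5.2935 + 3.5246) = 2.9695
df (Welch-Satterthwaite) = (s₁²/n₁ + s₂²/n₂)² / [(s₁²/n₁)²/(n₁-1) + (s₂²/n₂)²/(n₂-1)] ≈ 53.83
t = (x̄₁ - x̄₂) / SE = (78.03 - 84.44) / 2.9695 = -6.41 / 2.9695 = -2.159
p-value = 0.0354

Since p-value < α = 0.1, we reject H₀.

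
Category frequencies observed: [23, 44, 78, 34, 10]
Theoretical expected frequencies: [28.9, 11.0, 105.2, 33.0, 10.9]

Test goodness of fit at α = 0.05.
Chi-square goodness of fit test:
H₀: observed counts match expected distribution
H₁: observed counts differ from expected distribution
df = k - 1 = 4
χ² = Σ(O - E)²/E
   = (23 - 28.9)²/28.9 + (44 - 11.0)²/11.0 + (78 - 105.2)²/105.2 + (34 - 33.0)²/33.0 + (10 - 10.9)²/10.9
   = 1.204 + 99.000 + 7.033 + 0.030 + 0.074
   = 107.34
p-value < 0.0001

Since p-value < α = 0.05, we reject H₀.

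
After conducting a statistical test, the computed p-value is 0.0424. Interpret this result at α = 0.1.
Since p = 0.0424 < α = 0.1, reject H₀.
There is sufficient evidence to reject the null hypothesis; the result is statistically significant at the 0.1 level.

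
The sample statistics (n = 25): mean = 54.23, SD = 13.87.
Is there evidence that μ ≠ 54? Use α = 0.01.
One-sample t-test:
H₀: μ = 54
H₁: μ ≠ 54
df = n - 1 = 24
t = (x̄ - μ₀) / (s/√n) = (54.23 - 54) / (13.87/√25) = 0.083
p-value = 0.9346

Since p-value > α = 0.01, we fail to reject H₀.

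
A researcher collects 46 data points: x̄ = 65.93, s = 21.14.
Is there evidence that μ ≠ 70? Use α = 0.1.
One-sample t-test:
H₀: μ = 70
H₁: μ ≠ 70
df = n - 1 = 45
t = (x̄ - μ₀) / (s/√n) = (65.93 - 70) / (21.14/√46) = -1.306
p-value = 0.1983

Since p-value > α = 0.1, we fail to reject H₀.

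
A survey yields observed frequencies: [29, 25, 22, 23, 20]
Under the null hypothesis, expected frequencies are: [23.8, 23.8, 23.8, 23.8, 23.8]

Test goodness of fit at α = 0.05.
Chi-square goodness of fit test:
H₀: observed counts match expected distribution
H₁: observed counts differ from expected distribution
df = k - 1 = 4
χ² = Σ(O - E)²/E
   = (29 - 23.8)²/23.8 + (25 - 23.8)²/23.8 + (22 - 23.8)²/23.8 + (23 - 23.8)²/23.8 + (20 - 23.8)²/23.8
   = 1.136 + 0.061 + 0.136 + 0.027 + 0.607
   = 1.97
p-value = 0.7419

Since p-value > α = 0.05, we fail to reject H₀.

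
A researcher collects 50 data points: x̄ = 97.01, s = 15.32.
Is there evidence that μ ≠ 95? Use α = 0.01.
One-sample t-test:
H₀: μ = 95
H₁: μ ≠ 95
df = n - 1 = 49
t = (x̄ - μ₀) / (s/√n) = (97.01 - 95) / (15.32/√50) = 0.928
p-value = 0.3581

Since p-value > α = 0.01, we fail to reject H₀.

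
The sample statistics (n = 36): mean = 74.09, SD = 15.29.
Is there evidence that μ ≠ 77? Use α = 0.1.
One-sample t-test:
H₀: μ = 77
H₁: μ ≠ 77
df = n - 1 = 35
t = (x̄ - μ₀) / (s/√n) = (74.09 - 77) / (15.29/√36) = -1.142
p-value = 0.2612

Since p-value > α = 0.1, we fail to reject H₀.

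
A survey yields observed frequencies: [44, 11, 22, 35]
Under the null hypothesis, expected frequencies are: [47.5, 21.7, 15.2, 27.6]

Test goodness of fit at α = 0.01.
Chi-square goodness of fit test:
H₀: observed counts match expected distribution
H₁: observed counts differ from expected distribution
df = k - 1 = 3
χ² = Σ(O - E)²/E
   = (44 - 47.5)²/47.5 + (11 - 21.7)²/21.7 + (22 - 15.2)²/15.2 + (35 - 27.6)²/27.6
   = 0.258 + 5.276 + 3.042 + 1.984
   = 10.56
p-value = 0.0144

Since p-value > α = 0.01, we fail to reject H₀.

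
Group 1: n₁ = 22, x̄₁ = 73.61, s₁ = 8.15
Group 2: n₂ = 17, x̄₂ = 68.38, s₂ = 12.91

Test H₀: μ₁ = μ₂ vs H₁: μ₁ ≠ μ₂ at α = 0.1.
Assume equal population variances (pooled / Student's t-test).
Student's two-sample t-test (equal variances):
H₀: μ₁ = μ₂
H₁: μ₁ ≠ μ₂
df = n₁ + n₂ - 2 = 37
Pooled variance s_p² = [(n₁-1)s₁² + (n₂-1)s₂²] / (n₁ + n₂ - 2) = [(21)(8.15²) + (16)(12.91²)] / 37 = 109.7719
SE = √(s_p²(1/n₁ + 1/n₂)) = √(109.7719 × (1/22 + 1/17)) = 3.3833
t = (x̄₁ - x̄₂) / SE = (73.61 - 68.38) / 3.3833 = 5.23 / 3.3833 = 1.546
p-value = 0.1307

Since p-value > α = 0.1, we fail to reject H₀.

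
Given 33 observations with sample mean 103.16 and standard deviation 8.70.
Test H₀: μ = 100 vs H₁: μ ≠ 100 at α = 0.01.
One-sample t-test:
H₀: μ = 100
H₁: μ ≠ 100
df = n - 1 = 32
t = (x̄ - μ₀) / (s/√n) = (103.16 - 100) / (8.70/√33) = 2.087
p-value = 0.0450

Since p-value > α = 0.01, we fail to reject H₀.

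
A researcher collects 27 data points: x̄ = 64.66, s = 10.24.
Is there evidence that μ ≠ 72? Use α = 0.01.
One-sample t-test:
H₀: μ = 72
H₁: μ ≠ 72
df = n - 1 = 26
t = (x̄ - μ₀) / (s/√n) = (64.66 - 72) / (10.24/√27) = -3.725
p-value = 0.0010

Since p-value < α = 0.01, we reject H₀.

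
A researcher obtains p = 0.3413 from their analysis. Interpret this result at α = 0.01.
Since p = 0.3413 > α = 0.01, fail to reject H₀.
There is insufficient evidence to reject the null hypothesis; the result is not statistically significant at the 0.01 level.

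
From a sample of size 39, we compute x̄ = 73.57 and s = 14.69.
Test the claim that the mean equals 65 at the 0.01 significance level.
One-sample t-test:
H₀: μ = 65
H₁: μ ≠ 65
df = n - 1 = 38
t = (x̄ - μ₀) / (s/√n) = (73.57 - 65) / (14.69/√39) = 3.643
p-value = 0.0008

Since p-value < α = 0.01, we reject H₀.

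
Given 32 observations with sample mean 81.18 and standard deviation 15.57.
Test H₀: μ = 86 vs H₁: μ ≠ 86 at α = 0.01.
One-sample t-test:
H₀: μ = 86
H₁: μ ≠ 86
df = n - 1 = 31
t = (x̄ - μ₀) / (s/√n) = (81.18 - 86) / (15.57/√32) = -1.751
p-value = 0.0898

Since p-value > α = 0.01, we fail to reject H₀.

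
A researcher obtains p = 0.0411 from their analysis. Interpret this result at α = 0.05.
Since p = 0.0411 < α = 0.05, reject H₀.
There is sufficient evidence to reject the null hypothesis; the result is statistically significant at the 0.05 level.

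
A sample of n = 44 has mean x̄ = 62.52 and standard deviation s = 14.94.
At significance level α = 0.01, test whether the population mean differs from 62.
One-sample t-test:
H₀: μ = 62
H₁: μ ≠ 62
df = n - 1 = 43
t = (x̄ - μ₀) / (s/√n) = (62.52 - 62) / (14.94/√44) = 0.231
p-value = 0.8185

Since p-value > α = 0.01, we fail to reject H₀.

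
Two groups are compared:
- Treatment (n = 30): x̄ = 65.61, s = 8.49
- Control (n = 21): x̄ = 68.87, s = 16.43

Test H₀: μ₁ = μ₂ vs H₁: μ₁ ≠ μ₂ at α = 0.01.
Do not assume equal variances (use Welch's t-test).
Welch's two-sample t-test:
H₀: μ₁ = μ₂
H₁: μ₁ ≠ μ₂
s₁²/n₁ = 8.49²/30 = 2.4027,  s₂²/n₂ = 16.43²/21 = 12.8545
SE = √(s₁²/n₁ + s₂²/n₂) = √(2.4027 + 12.8545) = 3.9060
df (Welch-Satterthwaite) = (s₁²/n₁ + s₂²/n₂)² / [(s₁²/n₁)²/(n₁-1) + (s₂²/n₂)²/(n₂-1)] ≈ 27.51
t = (x̄₁ - x̄₂) / SE = (65.61 - 68.87) / 3.9060 = -3.26 / 3.9060 = -0.835
p-value = 0.4111

Since p-value > α = 0.01, we fail to reject H₀.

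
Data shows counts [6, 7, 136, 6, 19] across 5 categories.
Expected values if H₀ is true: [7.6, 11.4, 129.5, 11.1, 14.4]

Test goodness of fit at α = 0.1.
Chi-square goodness of fit test:
H₀: observed counts match expected distribution
H₁: observed counts differ from expected distribution
df = k - 1 = 4
χ² = Σ(O - E)²/E
   = (6 - 7.6)²/7.6 + (7 - 11.4)²/11.4 + (136 - 129.5)²/129.5 + (6 - 11.1)²/11.1 + (19 - 14.4)²/14.4
   = 0.337 + 1.698 + 0.326 + 2.343 + 1.469
   = 6.17
p-value = 0.1865

Since p-value > α = 0.1, we fail to reject H₀.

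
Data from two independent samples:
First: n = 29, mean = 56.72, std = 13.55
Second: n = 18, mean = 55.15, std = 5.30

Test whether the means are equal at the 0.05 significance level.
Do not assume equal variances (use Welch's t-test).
Welch's two-sample t-test:
H₀: μ₁ = μ₂
H₁: μ₁ ≠ μ₂
s₁²/n₁ = 13.55²/29 = 6.3311,  s₂²/n₂ = 5.30²/18 = 1.5606
SE = √(s₁²/n₁ + s₂²/n₂) = √(6.3311 + 1.5606) = 2.8092
df (Welch-Satterthwaite) = (s₁²/n₁ + s₂²/n₂)² / [(s₁²/n₁)²/(n₁-1) + (s₂²/n₂)²/(n₂-1)] ≈ 39.55
t = (x̄₁ - x̄₂) / SE = (56.72 - 55.15) / 2.8092 = 1.57 / 2.8092 = 0.559
p-value = 0.5794

Since p-value > α = 0.05, we fail to reject H₀.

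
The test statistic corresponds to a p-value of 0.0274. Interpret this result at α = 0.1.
Since p = 0.0274 < α = 0.1, reject H₀.
There is sufficient evidence to reject the null hypothesis; the result is statistically significant at the 0.1 level.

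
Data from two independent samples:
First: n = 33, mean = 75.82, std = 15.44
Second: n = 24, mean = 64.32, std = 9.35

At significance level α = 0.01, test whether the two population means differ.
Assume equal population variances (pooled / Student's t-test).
Student's two-sample t-test (equal variances):
H₀: μ₁ = μ₂
H₁: μ₁ ≠ μ₂
df = n₁ + n₂ - 2 = 55
Pooled variance s_p² = [(n₁-1)s₁² + (n₂-1)s₂²] / (n₁ + n₂ - 2) = [(32)(15.44²) + (23)(9.35²)] / 55 = 175.2602
SE = √(s_p²(1/n₁ + 1/n₂)) = √(175.2602 × (1/33 + 1/24)) = 3.5515
t = (x̄₁ - x̄₂) / SE = (75.82 - 64.32) / 3.5515 = 11.50 / 3.5515 = 3.238
p-value = 0.0020

Since p-value < α = 0.01, we reject H₀.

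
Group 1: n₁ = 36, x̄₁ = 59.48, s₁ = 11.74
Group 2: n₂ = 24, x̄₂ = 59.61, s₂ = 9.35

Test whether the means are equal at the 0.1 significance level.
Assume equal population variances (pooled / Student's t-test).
Student's two-sample t-test (equal variances):
H₀: μ₁ = μ₂
H₁: μ₁ ≠ μ₂
df = n₁ + n₂ - 2 = 58
Pooled variance s_p² = [(n₁-1)s₁² + (n₂-1)s₂²] / (n₁ + n₂ - 2) = [(35)(11.74²) + (23)(9.35²)] / 58 = 117.8394
SE = √(s_p²(1/n₁ + 1/n₂)) = √(117.8394 × (1/36 + 1/24)) = 2.8606
t = (x̄₁ - x̄₂) / SE = (59.48 - 59.61) / 2.8606 = -0.13 / 2.8606 = -0.045
p-value = 0.9639

Since p-value > α = 0.1, we fail to reject H₀.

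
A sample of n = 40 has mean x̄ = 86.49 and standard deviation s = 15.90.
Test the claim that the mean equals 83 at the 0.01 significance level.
One-sample t-test:
H₀: μ = 83
H₁: μ ≠ 83
df = n - 1 = 39
t = (x̄ - μ₀) / (s/√n) = (86.49 - 83) / (15.90/√40) = 1.388
p-value = 0.1729

Since p-value > α = 0.01, we fail to reject H₀.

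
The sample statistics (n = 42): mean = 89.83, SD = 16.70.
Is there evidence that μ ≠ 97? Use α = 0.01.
One-sample t-test:
H₀: μ = 97
H₁: μ ≠ 97
df = n - 1 = 41
t = (x̄ - μ₀) / (s/√n) = (89.83 - 97) / (16.70/√42) = -2.782
p-value = 0.0081

Since p-value < α = 0.01, we reject H₀.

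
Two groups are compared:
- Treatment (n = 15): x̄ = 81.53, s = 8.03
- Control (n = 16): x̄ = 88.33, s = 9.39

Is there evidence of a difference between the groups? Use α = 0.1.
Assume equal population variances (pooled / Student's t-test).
Student's two-sample t-test (equal variances):
H₀: μ₁ = μ₂
H₁: μ₁ ≠ μ₂
df = n₁ + n₂ - 2 = 29
Pooled variance s_p² = [(n₁-1)s₁² + (n₂-1)s₂²] / (n₁ + n₂ - 2) = [(14)(8.03²) + (15)(9.39²)] / 29 = 76.7350
SE = √(s_p²(1/n₁ + 1/n₂)) = √(76.7350 × (1/15 + 1/16)) = 3.1483
t = (x̄₁ - x̄₂) / SE = (81.53 - 88.33) / 3.1483 = -6.80 / 3.1483 = -2.160
p-value = 0.0392

Since p-value < α = 0.1, we reject H₀.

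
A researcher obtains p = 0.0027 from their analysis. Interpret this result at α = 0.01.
Since p = 0.0027 < α = 0.01, reject H₀.
There is sufficient evidence to reject the null hypothesis; the result is statistically significant at the 0.01 level.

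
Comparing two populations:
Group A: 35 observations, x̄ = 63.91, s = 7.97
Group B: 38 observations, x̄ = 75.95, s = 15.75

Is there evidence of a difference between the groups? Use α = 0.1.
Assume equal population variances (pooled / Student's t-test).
Student's two-sample t-test (equal variances):
H₀: μ₁ = μ₂
H₁: μ₁ ≠ μ₂
df = n₁ + n₂ - 2 = 71
Pooled variance s_p² = [(n₁-1)s₁² + (n₂-1)s₂²] / (n₁ + n₂ - 2) = [(34)(7.97²) + (37)(15.75²)] / 71 = 159.6905
SE = √(s_p²(1/n₁ + 1/n₂)) = √(159.6905 × (1/35 + 1/38)) = 2.9606
t = (x̄₁ - x̄₂) / SE = (63.91 - 75.95) / 2.9606 = -12.04 / 2.9606 = -4.067
p-value = 0.0001

Since p-value < α = 0.1, we reject H₀.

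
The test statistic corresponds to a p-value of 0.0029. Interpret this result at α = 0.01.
Since p = 0.0029 < α = 0.01, reject H₀.
There is sufficient evidence to reject the null hypothesis; the result is statistically significant at the 0.01 level.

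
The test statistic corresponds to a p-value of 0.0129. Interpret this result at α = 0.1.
Since p = 0.0129 < α = 0.1, reject H₀.
There is sufficient evidence to reject the null hypothesis; the result is statistically significant at the 0.1 level.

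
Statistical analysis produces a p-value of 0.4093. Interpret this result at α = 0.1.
Since p = 0.4093 > α = 0.1, fail to reject H₀.
There is insufficient evidence to reject the null hypothesis; the result is not statistically significant at the 0.1 level.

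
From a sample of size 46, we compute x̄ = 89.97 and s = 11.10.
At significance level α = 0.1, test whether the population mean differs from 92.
One-sample t-test:
H₀: μ = 92
H₁: μ ≠ 92
df = n - 1 = 45
t = (x̄ - μ₀) / (s/√n) = (89.97 - 92) / (11.10/√46) = -1.240
p-value = 0.2213

Since p-value > α = 0.1, we fail to reject H₀.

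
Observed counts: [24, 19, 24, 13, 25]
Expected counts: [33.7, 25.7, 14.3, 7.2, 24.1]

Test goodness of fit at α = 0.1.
Chi-square goodness of fit test:
H₀: observed counts match expected distribution
H₁: observed counts differ from expected distribution
df = k - 1 = 4
χ² = Σ(O - E)²/E
   = (24 - 33.7)²/33.7 + (19 - 25.7)²/25.7 + (24 - 14.3)²/14.3 + (13 - 7.2)²/7.2 + (25 - 24.1)²/24.1
   = 2.792 + 1.747 + 6.580 + 4.672 + 0.034
   = 15.82
p-value = 0.0033

Since p-value < α = 0.1, we reject H₀.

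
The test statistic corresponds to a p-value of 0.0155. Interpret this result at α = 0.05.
Since p = 0.0155 < α = 0.05, reject H₀.
There is sufficient evidence to reject the null hypothesis; the result is statistically significant at the 0.05 level.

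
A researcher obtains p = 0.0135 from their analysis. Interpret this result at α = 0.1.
Since p = 0.0135 < α = 0.1, reject H₀.
There is sufficient evidence to reject the null hypothesis; the result is statistically significant at the 0.1 level.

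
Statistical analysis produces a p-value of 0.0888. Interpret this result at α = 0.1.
Since p = 0.0888 < α = 0.1, reject H₀.
There is sufficient evidence to reject the null hypothesis; the result is statistically significant at the 0.1 level.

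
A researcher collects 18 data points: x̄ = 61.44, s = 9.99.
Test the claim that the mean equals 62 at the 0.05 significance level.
One-sample t-test:
H₀: μ = 62
H₁: μ ≠ 62
df = n - 1 = 17
t = (x̄ - μ₀) / (s/√n) = (61.44 - 62) / (9.99/√18) = -0.238
p-value = 0.8149

Since p-value > α = 0.05, we fail to reject H₀.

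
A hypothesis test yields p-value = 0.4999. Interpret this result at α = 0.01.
Since p = 0.4999 > α = 0.01, fail to reject H₀.
There is insufficient evidence to reject the null hypothesis; the result is not statistically significant at the 0.01 level.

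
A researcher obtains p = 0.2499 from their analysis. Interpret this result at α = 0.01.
Since p = 0.2499 > α = 0.01, fail to reject H₀.
There is insufficient evidence to reject the null hypothesis; the result is not statistically significant at the 0.01 level.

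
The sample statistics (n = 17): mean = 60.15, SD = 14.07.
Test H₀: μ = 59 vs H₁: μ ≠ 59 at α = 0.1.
One-sample t-test:
H₀: μ = 59
H₁: μ ≠ 59
df = n - 1 = 16
t = (x̄ - μ₀) / (s/√n) = (60.15 - 59) / (14.07/√17) = 0.337
p-value = 0.7405

Since p-value > α = 0.1, we fail to reject H₀.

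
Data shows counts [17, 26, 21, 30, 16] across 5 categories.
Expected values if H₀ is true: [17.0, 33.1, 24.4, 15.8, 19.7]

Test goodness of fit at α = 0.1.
Chi-square goodness of fit test:
H₀: observed counts match expected distribution
H₁: observed counts differ from expected distribution
df = k - 1 = 4
χ² = Σ(O - E)²/E
   = (17 - 17.0)²/17.0 + (26 - 33.1)²/33.1 + (21 - 24.4)²/24.4 + (30 - 15.8)²/15.8 + (16 - 19.7)²/19.7
   = 0.000 + 1.523 + 0.474 + 12.762 + 0.695
   = 15.45
p-value = 0.0038

Since p-value < α = 0.1, we reject H₀.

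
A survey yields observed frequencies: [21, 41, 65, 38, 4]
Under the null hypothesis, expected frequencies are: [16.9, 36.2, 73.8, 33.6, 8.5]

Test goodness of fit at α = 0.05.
Chi-square goodness of fit test:
H₀: observed counts match expected distribution
H₁: observed counts differ from expected distribution
df = k - 1 = 4
χ² = Σ(O - E)²/E
   = (21 - 16.9)²/16.9 + (41 - 36.2)²/36.2 + (65 - 73.8)²/73.8 + (38 - 33.6)²/33.6 + (4 - 8.5)²/8.5
   = 0.995 + 0.636 + 1.049 + 0.576 + 2.382
   = 5.64
p-value = 0.2278

Since p-value > α = 0.05, we fail to reject H₀.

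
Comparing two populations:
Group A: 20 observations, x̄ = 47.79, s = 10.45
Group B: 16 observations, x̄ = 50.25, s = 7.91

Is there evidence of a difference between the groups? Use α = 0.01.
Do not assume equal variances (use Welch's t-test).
Welch's two-sample t-test:
H₀: μ₁ = μ₂
H₁: μ₁ ≠ μ₂
s₁²/n₁ = 10.45²/20 = 5.4601,  s₂²/n₂ = 7.91²/16 = 3.9105
SE = √(s₁²/n₁ + s₂²/n₂) = √(5.4601 + 3.9105) = 3.0611
df (Welch-Satterthwaite) = (s₁²/n₁ + s₂²/n₂)² / [(s₁²/n₁)²/(n₁-1) + (s₂²/n₂)²/(n₂-1)] ≈ 33.92
t = (x̄₁ - x̄₂) / SE = (47.79 - 50.25) / 3.0611 = -2.46 / 3.0611 = -0.804
p-value = 0.4272

Since p-value > α = 0.01, we fail to reject H₀.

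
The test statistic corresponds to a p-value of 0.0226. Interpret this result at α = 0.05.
Since p = 0.0226 < α = 0.05, reject H₀.
There is sufficient evidence to reject the null hypothesis; the result is statistically significant at the 0.05 level.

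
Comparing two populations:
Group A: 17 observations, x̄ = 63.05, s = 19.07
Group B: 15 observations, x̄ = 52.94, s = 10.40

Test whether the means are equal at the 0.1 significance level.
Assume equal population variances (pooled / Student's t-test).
Student's two-sample t-test (equal variances):
H₀: μ₁ = μ₂
H₁: μ₁ ≠ μ₂
df = n₁ + n₂ - 2 = 30
Pooled variance s_p² = [(n₁-1)s₁² + (n₂-1)s₂²] / (n₁ + n₂ - 2) = [(16)(19.07²) + (14)(10.40²)] / 30 = 244.4293
SE = √(s_p²(1/n₁ + 1/n₂)) = √(244.4293 × (1/17 + 1/15)) = 5.5384
t = (x̄₁ - x̄₂) / SE = (63.05 - 52.94) / 5.5384 = 10.11 / 5.5384 = 1.825
p-value = 0.0779

Since p-value < α = 0.1, we reject H₀.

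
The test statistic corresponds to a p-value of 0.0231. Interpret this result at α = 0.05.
Since p = 0.0231 < α = 0.05, reject H₀.
There is sufficient evidence to reject the null hypothesis; the result is statistically significant at the 0.05 level.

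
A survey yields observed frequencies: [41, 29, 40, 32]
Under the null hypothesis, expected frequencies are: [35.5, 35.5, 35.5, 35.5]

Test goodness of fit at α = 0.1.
Chi-square goodness of fit test:
H₀: observed counts match expected distribution
H₁: observed counts differ from expected distribution
df = k - 1 = 3
χ² = Σ(O - E)²/E
   = (41 - 35.5)²/35.5 + (29 - 35.5)²/35.5 + (40 - 35.5)²/35.5 + (32 - 35.5)²/35.5
   = 0.852 + 1.190 + 0.570 + 0.345
   = 2.96
p-value = 0.3982

Since p-value > α = 0.1, we fail to reject H₀.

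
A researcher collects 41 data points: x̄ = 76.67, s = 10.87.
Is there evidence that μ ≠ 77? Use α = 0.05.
One-sample t-test:
H₀: μ = 77
H₁: μ ≠ 77
df = n - 1 = 40
t = (x̄ - μ₀) / (s/√n) = (76.67 - 77) / (10.87/√41) = -0.194
p-value = 0.8469

Since p-value > α = 0.05, we fail to reject H₀.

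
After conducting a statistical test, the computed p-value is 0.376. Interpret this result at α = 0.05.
Since p = 0.376 > α = 0.05, fail to reject H₀.
There is insufficient evidence to reject the null hypothesis; the result is not statistically significant at the 0.05 level.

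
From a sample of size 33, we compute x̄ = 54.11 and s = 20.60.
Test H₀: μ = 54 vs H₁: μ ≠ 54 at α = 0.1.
One-sample t-test:
H₀: μ = 54
H₁: μ ≠ 54
df = n - 1 = 32
t = (x̄ - μ₀) / (s/√n) = (54.11 - 54) / (20.60/√33) = 0.031
p-value = 0.9757

Since p-value > α = 0.1, we fail to reject H₀.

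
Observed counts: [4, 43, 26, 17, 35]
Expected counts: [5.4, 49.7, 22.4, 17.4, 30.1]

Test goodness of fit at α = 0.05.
Chi-square goodness of fit test:
H₀: observed counts match expected distribution
H₁: observed counts differ from expected distribution
df = k - 1 = 4
χ² = Σ(O - E)²/E
   = (4 - 5.4)²/5.4 + (43 - 49.7)²/49.7 + (26 - 22.4)²/22.4 + (17 - 17.4)²/17.4 + (35 - 30.1)²/30.1
   = 0.363 + 0.903 + 0.579 + 0.009 + 0.798
   = 2.65
p-value = 0.6177

Since p-value > α = 0.05, we fail to reject H₀.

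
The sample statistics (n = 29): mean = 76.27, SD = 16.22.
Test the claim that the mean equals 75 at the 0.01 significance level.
One-sample t-test:
H₀: μ = 75
H₁: μ ≠ 75
df = n - 1 = 28
t = (x̄ - μ₀) / (s/√n) = (76.27 - 75) / (16.22/√29) = 0.422
p-value = 0.6765

Since p-value > α = 0.01, we fail to reject H₀.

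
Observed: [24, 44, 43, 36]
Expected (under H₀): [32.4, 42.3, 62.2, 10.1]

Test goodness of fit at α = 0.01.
Chi-square goodness of fit test:
H₀: observed counts match expected distribution
H₁: observed counts differ from expected distribution
df = k - 1 = 3
χ² = Σ(O - E)²/E
   = (24 - 32.4)²/32.4 + (44 - 42.3)²/42.3 + (43 - 62.2)²/62.2 + (36 - 10.1)²/10.1
   = 2.178 + 0.068 + 5.927 + 66.417
   = 74.59
p-value < 0.0001

Since p-value < α = 0.01, we reject H₀.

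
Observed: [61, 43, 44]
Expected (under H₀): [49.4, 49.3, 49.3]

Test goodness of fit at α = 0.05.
Chi-square goodness of fit test:
H₀: observed counts match expected distribution
H₁: observed counts differ from expected distribution
df = k - 1 = 2
χ² = Σ(O - E)²/E
   = (61 - 49.4)²/49.4 + (43 - 49.3)²/49.3 + (44 - 49.3)²/49.3
   = 2.724 + 0.805 + 0.570
   = 4.10
p-value = 0.1288

Since p-value > α = 0.05, we fail to reject H₀.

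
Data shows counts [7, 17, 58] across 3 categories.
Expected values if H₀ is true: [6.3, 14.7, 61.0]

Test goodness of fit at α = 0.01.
Chi-square goodness of fit test:
H₀: observed counts match expected distribution
H₁: observed counts differ from expected distribution
df = k - 1 = 2
χ² = Σ(O - E)²/E
   = (7 - 6.3)²/6.3 + (17 - 14.7)²/14.7 + (58 - 61.0)²/61.0
   = 0.078 + 0.360 + 0.148
   = 0.59
p-value = 0.7463

Since p-value > α = 0.01, we fail to reject H₀.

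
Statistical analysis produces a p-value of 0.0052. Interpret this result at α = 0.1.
Since p = 0.0052 < α = 0.1, reject H₀.
There is sufficient evidence to reject the null hypothesis; the result is statistically significant at the 0.1 level.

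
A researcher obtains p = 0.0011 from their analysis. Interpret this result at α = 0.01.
Since p = 0.0011 < α = 0.01, reject H₀.
There is sufficient evidence to reject the null hypothesis; the result is statistically significant at the 0.01 level.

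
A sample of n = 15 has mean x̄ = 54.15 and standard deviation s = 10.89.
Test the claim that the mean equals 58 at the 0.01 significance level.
One-sample t-test:
H₀: μ = 58
H₁: μ ≠ 58
df = n - 1 = 14
t = (x̄ - μ₀) / (s/√n) = (54.15 - 58) / (10.89/√15) = -1.369
p-value = 0.1925

Since p-value > α = 0.01, we fail to reject H₀.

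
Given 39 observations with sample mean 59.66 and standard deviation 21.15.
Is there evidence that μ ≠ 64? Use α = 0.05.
One-sample t-test:
H₀: μ = 64
H₁: μ ≠ 64
df = n - 1 = 38
t = (x̄ - μ₀) / (s/√n) = (59.66 - 64) / (21.15/√39) = -1.281
p-value = 0.2078

Since p-value > α = 0.05, we fail to reject H₀.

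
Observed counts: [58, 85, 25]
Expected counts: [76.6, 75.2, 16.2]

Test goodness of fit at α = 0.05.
Chi-square goodness of fit test:
H₀: observed counts match expected distribution
H₁: observed counts differ from expected distribution
df = k - 1 = 2
χ² = Σ(O - E)²/E
   = (58 - 76.6)²/76.6 + (85 - 75.2)²/75.2 + (25 - 16.2)²/16.2
   = 4.516 + 1.277 + 4.780
   = 10.57
p-value = 0.0051

Since p-value < α = 0.05, we reject H₀.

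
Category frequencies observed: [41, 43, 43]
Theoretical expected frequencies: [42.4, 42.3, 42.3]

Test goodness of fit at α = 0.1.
Chi-square goodness of fit test:
H₀: observed counts match expected distribution
H₁: observed counts differ from expected distribution
df = k - 1 = 2
χ² = Σ(O - E)²/E
   = (41 - 42.4)²/42.4 + (43 - 42.3)²/42.3 + (43 - 42.3)²/42.3
   = 0.046 + 0.012 + 0.012
   = 0.07
p-value = 0.9659

Since p-value > α = 0.1, we fail to reject H₀.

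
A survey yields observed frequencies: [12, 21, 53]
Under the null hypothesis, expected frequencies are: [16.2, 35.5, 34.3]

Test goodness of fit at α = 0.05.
Chi-square goodness of fit test:
H₀: observed counts match expected distribution
H₁: observed counts differ from expected distribution
df = k - 1 = 2
χ² = Σ(O - E)²/E
   = (12 - 16.2)²/16.2 + (21 - 35.5)²/35.5 + (53 - 34.3)²/34.3
   = 1.089 + 5.923 + 10.195
   = 17.21
p-value = 0.0002

Since p-value < α = 0.05, we reject H₀.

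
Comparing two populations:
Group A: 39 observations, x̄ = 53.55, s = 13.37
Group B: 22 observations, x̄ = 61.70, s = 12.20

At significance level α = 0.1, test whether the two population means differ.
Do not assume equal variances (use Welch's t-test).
Welch's two-sample t-test:
H₀: μ₁ = μ₂
H₁: μ₁ ≠ μ₂
s₁²/n₁ = 13.37²/39 = 4.5835,  s₂²/n₂ = 12.20²/22 = 6.7655
SE = √(s₁²/n₁ + s₂²/n₂) = √(4.5835 + 6.7655) = 3.3688
df (Welch-Satterthwaite) = (s₁²/n₁ + s₂²/n₂)² / [(s₁²/n₁)²/(n₁-1) + (s₂²/n₂)²/(n₂-1)] ≈ 47.14
t = (x̄₁ - x̄₂) / SE = (53.55 - 61.70) / 3.3688 = -8.15 / 3.3688 = -2.419
p-value = 0.0195

Since p-value < α = 0.1, we reject H₀.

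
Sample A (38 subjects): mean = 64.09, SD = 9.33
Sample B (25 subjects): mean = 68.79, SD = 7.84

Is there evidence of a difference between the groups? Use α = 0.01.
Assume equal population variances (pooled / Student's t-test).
Student's two-sample t-test (equal variances):
H₀: μ₁ = μ₂
H₁: μ₁ ≠ μ₂
df = n₁ + n₂ - 2 = 61
Pooled variance s_p² = [(n₁-1)s₁² + (n₂-1)s₂²] / (n₁ + n₂ - 2) = [(37)(9.33²) + (24)(7.84²)] / 61 = 76.9833
SE = √(s_p²(1/n₁ + 1/n₂)) = √(76.9833 × (1/38 + 1/25)) = 2.2595
t = (x̄₁ - x̄₂) / SE = (64.09 - 68.79) / 2.2595 = -4.70 / 2.2595 = -2.080
p-value = 0.0417

Since p-value > α = 0.01, we fail to reject H₀.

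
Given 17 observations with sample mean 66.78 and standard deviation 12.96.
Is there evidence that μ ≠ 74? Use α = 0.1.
One-sample t-test:
H₀: μ = 74
H₁: μ ≠ 74
df = n - 1 = 16
t = (x̄ - μ₀) / (s/√n) = (66.78 - 74) / (12.96/√17) = -2.297
p-value = 0.0355

Since p-value < α = 0.1, we reject H₀.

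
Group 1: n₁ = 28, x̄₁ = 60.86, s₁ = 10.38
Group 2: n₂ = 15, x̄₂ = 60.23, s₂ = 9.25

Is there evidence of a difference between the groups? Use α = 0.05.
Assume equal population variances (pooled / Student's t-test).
Student's two-sample t-test (equal variances):
H₀: μ₁ = μ₂
H₁: μ₁ ≠ μ₂
df = n₁ + n₂ - 2 = 41
Pooled variance s_p² = [(n₁-1)s₁² + (n₂-1)s₂²] / (n₁ + n₂ - 2) = [(27)(10.38²) + (14)(9.25²)] / 41 = 100.1701
SE = √(s_p²(1/n₁ + 1/n₂)) = √(100.1701 × (1/28 + 1/15)) = 3.2024
t = (x̄₁ - x̄₂) / SE = (60.86 - 60.23) / 3.2024 = 0.63 / 3.2024 = 0.197
p-value = 0.8450

Since p-value > α = 0.05, we fail to reject H₀.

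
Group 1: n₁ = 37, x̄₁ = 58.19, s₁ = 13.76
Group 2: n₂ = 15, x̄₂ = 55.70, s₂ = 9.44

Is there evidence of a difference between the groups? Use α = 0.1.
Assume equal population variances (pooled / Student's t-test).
Student's two-sample t-test (equal variances):
H₀: μ₁ = μ₂
H₁: μ₁ ≠ μ₂
df = n₁ + n₂ - 2 = 50
Pooled variance s_p² = [(n₁-1)s₁² + (n₂-1)s₂²] / (n₁ + n₂ - 2) = [(36)(13.76²) + (14)(9.44²)] / 50 = 161.2749
SE = √(s_p²(1/n₁ + 1/n₂)) = √(161.2749 × (1/37 + 1/15)) = 3.8872
t = (x̄₁ - x̄₂) / SE = (58.19 - 55.70) / 3.8872 = 2.49 / 3.8872 = 0.641
p-value = 0.5247

Since p-value > α = 0.1, we fail to reject H₀.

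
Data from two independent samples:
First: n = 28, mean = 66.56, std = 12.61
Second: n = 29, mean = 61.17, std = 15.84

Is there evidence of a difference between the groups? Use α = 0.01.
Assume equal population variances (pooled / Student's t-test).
Student's two-sample t-test (equal variances):
H₀: μ₁ = μ₂
H₁: μ₁ ≠ μ₂
df = n₁ + n₂ - 2 = 55
Pooled variance s_p² = [(n₁-1)s₁² + (n₂-1)s₂²] / (n₁ + n₂ - 2) = [(27)(12.61²) + (28)(15.84²)] / 55 = 205.7942
SE = √(s_p²(1/n₁ + 1/n₂)) = √(205.7942 × (1/28 + 1/29)) = 3.8008
t = (x̄₁ - x̄₂) / SE = (66.56 - 61.17) / 3.8008 = 5.39 / 3.8008 = 1.418
p-value = 0.1618

Since p-value > α = 0.01, we fail to reject H₀.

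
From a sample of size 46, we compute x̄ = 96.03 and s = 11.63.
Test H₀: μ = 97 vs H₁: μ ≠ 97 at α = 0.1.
One-sample t-test:
H₀: μ = 97
H₁: μ ≠ 97
df = n - 1 = 45
t = (x̄ - μ₀) / (s/√n) = (96.03 - 97) / (11.63/√46) = -0.566
p-value = 0.5744

Since p-value > α = 0.1, we fail to reject H₀.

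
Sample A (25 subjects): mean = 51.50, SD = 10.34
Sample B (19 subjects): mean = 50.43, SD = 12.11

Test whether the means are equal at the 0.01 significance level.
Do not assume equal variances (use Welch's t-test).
Welch's two-sample t-test:
H₀: μ₁ = μ₂
H₁: μ₁ ≠ μ₂
s₁²/n₁ = 10.34²/25 = 4.2766,  s₂²/n₂ = 12.11²/19 = 7.7185
SE = √(s₁²/n₁ + s₂²/n₂) = √(4.2766 + 7.7185) = 3.4634
df (Welch-Satterthwaite) = (s₁²/n₁ + s₂²/n₂)² / [(s₁²/n₁)²/(n₁-1) + (s₂²/n₂)²/(n₂-1)] ≈ 35.34
t = (x̄₁ - x̄₂) / SE = (51.50 - 50.43) / 3.4634 = 1.07 / 3.4634 = 0.309
p-value = 0.7592

Since p-value > α = 0.01, we fail to reject H₀.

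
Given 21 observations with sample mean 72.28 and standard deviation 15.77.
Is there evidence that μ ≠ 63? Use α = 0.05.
One-sample t-test:
H₀: μ = 63
H₁: μ ≠ 63
df = n - 1 = 20
t = (x̄ - μ₀) / (s/√n) = (72.28 - 63) / (15.77/√21) = 2.697
p-value = 0.0139

Since p-value < α = 0.05, we reject H₀.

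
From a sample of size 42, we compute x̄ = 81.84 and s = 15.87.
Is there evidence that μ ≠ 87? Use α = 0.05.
One-sample t-test:
H₀: μ = 87
H₁: μ ≠ 87
df = n - 1 = 41
t = (x̄ - μ₀) / (s/√n) = (81.84 - 87) / (15.87/√42) = -2.107
p-value = 0.0413

Since p-value < α = 0.05, we reject H₀.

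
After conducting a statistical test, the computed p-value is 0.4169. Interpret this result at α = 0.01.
Since p = 0.4169 > α = 0.01, fail to reject H₀.
There is insufficient evidence to reject the null hypothesis; the result is not statistically significant at the 0.01 level.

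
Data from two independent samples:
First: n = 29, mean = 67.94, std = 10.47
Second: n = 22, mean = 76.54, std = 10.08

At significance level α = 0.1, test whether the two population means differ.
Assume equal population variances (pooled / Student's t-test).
Student's two-sample t-test (equal variances):
H₀: μ₁ = μ₂
H₁: μ₁ ≠ μ₂
df = n₁ + n₂ - 2 = 49
Pooled variance s_p² = [(n₁-1)s₁² + (n₂-1)s₂²] / (n₁ + n₂ - 2) = [(28)(10.47²) + (21)(10.08²)] / 49 = 106.1861
SE = √(s_p²(1/n₁ + 1/n₂)) = √(106.1861 × (1/29 + 1/22)) = 2.9135
t = (x̄₁ - x̄₂) / SE = (67.94 - 76.54) / 2.9135 = -8.60 / 2.9135 = -2.952
p-value = 0.0048

Since p-value < α = 0.1, we reject H₀.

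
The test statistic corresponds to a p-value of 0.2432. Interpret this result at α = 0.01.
Since p = 0.2432 > α = 0.01, fail to reject H₀.
There is insufficient evidence to reject the null hypothesis; the result is not statistically significant at the 0.01 level.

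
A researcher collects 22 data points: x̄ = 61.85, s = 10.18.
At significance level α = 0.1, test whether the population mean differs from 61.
One-sample t-test:
H₀: μ = 61
H₁: μ ≠ 61
df = n - 1 = 21
t = (x̄ - μ₀) / (s/√n) = (61.85 - 61) / (10.18/√22) = 0.392
p-value = 0.6993

Since p-value > α = 0.1, we fail to reject H₀.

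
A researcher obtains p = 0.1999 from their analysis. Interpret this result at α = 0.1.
Since p = 0.1999 > α = 0.1, fail to reject H₀.
There is insufficient evidence to reject the null hypothesis; the result is not statistically significant at the 0.1 level.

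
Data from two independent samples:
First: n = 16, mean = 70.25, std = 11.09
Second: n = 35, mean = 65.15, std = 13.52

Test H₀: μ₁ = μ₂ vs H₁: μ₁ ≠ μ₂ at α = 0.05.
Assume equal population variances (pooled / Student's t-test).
Student's two-sample t-test (equal variances):
H₀: μ₁ = μ₂
H₁: μ₁ ≠ μ₂
df = n₁ + n₂ - 2 = 49
Pooled variance s_p² = [(n₁-1)s₁² + (n₂-1)s₂²] / (n₁ + n₂ - 2) = [(15)(11.09²) + (34)(13.52²)] / 49 = 164.4836
SE = √(s_p²(1/n₁ + 1/n₂)) = √(164.4836 × (1/16 + 1/35)) = 3.8704
t = (x̄₁ - x̄₂) / SE = (70.25 - 65.15) / 3.8704 = 5.10 / 3.8704 = 1.318
p-value = 0.1937

Since p-value > α = 0.05, we fail to reject H₀.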